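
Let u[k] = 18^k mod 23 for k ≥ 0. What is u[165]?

We have u[0] = 1,  u[1] = 18,  u[2] = 2,  u[3] = 13,  u[4] = 4,  u[5] = 3,  u[6] = 8,  u[7] = 6,  u[8] = 16,  u[9] = 12,  u[10] = 9,  u[11] = 1.
The sequence repeats with period 11.
So u[165] = u[0 + ((165-0) mod 11)] = u[0] = 1.

1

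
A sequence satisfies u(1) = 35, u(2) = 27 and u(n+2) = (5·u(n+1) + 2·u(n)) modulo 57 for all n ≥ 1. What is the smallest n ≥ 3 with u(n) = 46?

24

u(1) = 35; u(2) = 27; u(3) = 34; u(4) = 53; u(5) = 48; u(6) = 4; u(7) = 2; u(8) = 18; u(9) = 37; u(10) = 50; u(11) = 39; u(12) = 10; u(13) = 14; u(14) = 33; u(15) = 22; u(16) = 5; u(17) = 12; u(18) = 13; u(19) = 32; u(20) = 15; u(21) = 25; u(22) = 41; u(23) = 27; u(24) = 46; u(25) = 56; u(26) = 30; u(27) = 34; u(28) = 2; u(29) = 21; u(30) = 52; u(31) = 17; u(32) = 18; u(33) = 10; u(34) = 29; u(35) = 51; u(36) = 28; u(37) = 14; u(38) = 12; u(39) = 31; u(40) = 8; u(41) = 45; u(42) = 13; u(43) = 41; u(44) = 3; u(45) = 40; u(46) = 35; u(47) = 27.
The sequence repeats with period 45.
The value 46 first appears (with n ≥ 3) at u(24).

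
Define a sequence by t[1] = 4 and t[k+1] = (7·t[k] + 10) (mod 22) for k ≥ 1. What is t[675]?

Listing terms: t[1] = 4; t[2] = 16; t[3] = 12; t[4] = 6; t[5] = 8; t[6] = 0; t[7] = 10; t[8] = 14; t[9] = 20; t[10] = 18; t[11] = 4.
Since t[11] = t[1] = 4, the sequence is periodic with period 10.
(675 - 1) mod 10 = 4, so t[675] = t[5] = 8.

8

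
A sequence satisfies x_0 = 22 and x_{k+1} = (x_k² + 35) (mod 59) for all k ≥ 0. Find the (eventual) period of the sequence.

4

x_0 = 22; x_1 = 47; x_2 = 2; x_3 = 39; x_4 = 22.
The sequence repeats with period 4.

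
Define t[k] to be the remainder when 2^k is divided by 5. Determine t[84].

1

We have t[1] = 2,  t[2] = 4,  t[3] = 3,  t[4] = 1,  t[5] = 2.
The sequence repeats with period 4.
(84 - 1) mod 4 = 3, so t[84] = t[4] = 1.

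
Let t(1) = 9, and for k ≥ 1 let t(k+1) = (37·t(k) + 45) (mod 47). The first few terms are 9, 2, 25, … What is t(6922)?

We have t(1) = 9, t(2) = 2, t(3) = 25, t(4) = 30, t(5) = 27, t(6) = 10, t(7) = 39, t(8) = 31, t(9) = 17, t(10) = 16, t(11) = 26, t(12) = 20, t(13) = 33, t(14) = 44, t(15) = 28, t(16) = 0, t(17) = 45, t(18) = 18, t(19) = 6, t(20) = 32, t(21) = 7, t(22) = 22, t(23) = 13, t(24) = 9.
Since t(24) = t(1) = 9, the sequence is periodic with period 23.
So t(6922) = t(1 + ((6922-1) mod 23)) = t(22) = 22.

22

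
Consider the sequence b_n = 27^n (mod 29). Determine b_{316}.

24

Listing terms: b_0 = 1,  b_1 = 27,  b_2 = 4,  b_3 = 21,  b_4 = 16,  b_5 = 26,  b_6 = 6,  b_7 = 17,  b_8 = 24,  b_9 = 10,  b_{10} = 9,  b_{11} = 11,  b_{12} = 7,  b_{13} = 15,  b_{14} = 28,  b_{15} = 2,  b_{16} = 25,  b_{17} = 8,  b_{18} = 13,  b_{19} = 3,  b_{20} = 23,  b_{21} = 12,  b_{22} = 5,  b_{23} = 19,  b_{24} = 20,  b_{25} = 18,  b_{26} = 22,  b_{27} = 14,  b_{28} = 1.
The sequence repeats with period 28.
(316 - 0) mod 28 = 8, so b_{316} = b_8 = 24.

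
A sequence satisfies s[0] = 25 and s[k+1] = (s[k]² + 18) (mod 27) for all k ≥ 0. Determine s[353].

Computing terms: s[0] = 25,  s[1] = 22,  s[2] = 16,  s[3] = 4,  s[4] = 7,  s[5] = 13,  s[6] = 25.
Since s[6] = s[0] = 25, the sequence is periodic with period 6.
(353 - 0) mod 6 = 5, so s[353] = s[5] = 13.

13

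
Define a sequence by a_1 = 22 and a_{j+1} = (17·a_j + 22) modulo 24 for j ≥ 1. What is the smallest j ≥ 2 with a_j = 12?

2

We have a_1 = 22,  a_2 = 12,  a_3 = 10,  a_4 = 0,  a_5 = 22.
The sequence repeats with period 4.
The value 12 first appears (with j ≥ 2) at a_2.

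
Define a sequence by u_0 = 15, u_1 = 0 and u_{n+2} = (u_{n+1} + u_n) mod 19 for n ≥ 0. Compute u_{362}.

15

We have u_0 = 15, u_1 = 0, u_2 = 15, u_3 = 15, u_4 = 11, u_5 = 7, u_6 = 18, u_7 = 6, u_8 = 5, u_9 = 11, u_{10} = 16, u_{11} = 8, u_{12} = 5, u_{13} = 13, u_{14} = 18, u_{15} = 12, u_{16} = 11, u_{17} = 4, u_{18} = 15, u_{19} = 0.
The sequence repeats with period 18.
So u_{362} = u_{0 + ((362-0) mod 18)} = u_2 = 15.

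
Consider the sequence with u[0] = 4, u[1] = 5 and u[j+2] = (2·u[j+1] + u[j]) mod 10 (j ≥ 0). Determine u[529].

5

Listing terms: u[0] = 4, u[1] = 5, u[2] = 4, u[3] = 3, u[4] = 0, u[5] = 3, u[6] = 6, u[7] = 5, u[8] = 6, u[9] = 7, u[10] = 0, u[11] = 7, u[12] = 4, u[13] = 5.
Since (u[12], u[13]) = (u[0], u[1]) = (4, 5) (two consecutive terms determine the rest), the sequence is periodic with period 12.
So u[529] = u[0 + ((529-0) mod 12)] = u[1] = 5.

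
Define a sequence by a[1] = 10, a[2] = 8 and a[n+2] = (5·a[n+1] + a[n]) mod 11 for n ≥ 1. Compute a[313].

We have a[1] = 10,  a[2] = 8,  a[3] = 6,  a[4] = 5,  a[5] = 9,  a[6] = 6,  a[7] = 6,  a[8] = 3,  a[9] = 10,  a[10] = 9,  a[11] = 0,  a[12] = 9,  a[13] = 1,  a[14] = 3,  a[15] = 5,  a[16] = 6,  a[17] = 2,  a[18] = 5,  a[19] = 5,  a[20] = 8,  a[21] = 1,  a[22] = 2,  a[23] = 0,  a[24] = 2,  a[25] = 10,  a[26] = 8.
The sequence repeats with period 24.
So a[313] = a[1 + ((313-1) mod 24)] = a[1] = 10.

10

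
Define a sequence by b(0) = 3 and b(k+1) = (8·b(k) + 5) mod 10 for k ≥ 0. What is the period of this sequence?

We have b(0) = 3,  b(1) = 9,  b(2) = 7,  b(3) = 1,  b(4) = 3.
Since b(4) = b(0) = 3, the sequence is periodic with period 4.

4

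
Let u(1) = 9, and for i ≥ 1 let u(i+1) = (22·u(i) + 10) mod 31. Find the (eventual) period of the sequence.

We have u(1) = 9,  u(2) = 22,  u(3) = 29,  u(4) = 28,  u(5) = 6,  u(6) = 18,  u(7) = 3,  u(8) = 14,  u(9) = 8,  u(10) = 0,  u(11) = 10,  u(12) = 13,  u(13) = 17,  u(14) = 12,  u(15) = 26,  u(16) = 24,  u(17) = 11,  u(18) = 4,  u(19) = 5,  u(20) = 27,  u(21) = 15,  u(22) = 30,  u(23) = 19,  u(24) = 25,  u(25) = 2,  u(26) = 23,  u(27) = 20,  u(28) = 16,  u(29) = 21,  u(30) = 7,  u(31) = 9.
The sequence repeats with period 30.

30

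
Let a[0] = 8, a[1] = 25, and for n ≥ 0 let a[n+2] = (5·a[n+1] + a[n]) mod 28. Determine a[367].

25

We have a[0] = 8, a[1] = 25, a[2] = 21, a[3] = 18, a[4] = 27, a[5] = 13, a[6] = 8, a[7] = 25.
The sequence repeats with period 6.
(367 - 0) mod 6 = 1, so a[367] = a[1] = 25.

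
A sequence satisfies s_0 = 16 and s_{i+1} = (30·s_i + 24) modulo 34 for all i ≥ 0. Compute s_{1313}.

28

We have s_0 = 16, s_1 = 28, s_2 = 14, s_3 = 2, s_4 = 16.
Since s_4 = s_0 = 16, the sequence is periodic with period 4.
(1313 - 0) mod 4 = 1, so s_{1313} = s_1 = 28.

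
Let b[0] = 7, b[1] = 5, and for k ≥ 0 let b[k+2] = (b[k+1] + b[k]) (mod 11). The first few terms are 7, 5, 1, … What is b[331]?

Computing terms: b[0] = 7; b[1] = 5; b[2] = 1; b[3] = 6; b[4] = 7; b[5] = 2; b[6] = 9; b[7] = 0; b[8] = 9; b[9] = 9; b[10] = 7; b[11] = 5.
The sequence repeats with period 10.
So b[331] = b[0 + ((331-0) mod 10)] = b[1] = 5.

5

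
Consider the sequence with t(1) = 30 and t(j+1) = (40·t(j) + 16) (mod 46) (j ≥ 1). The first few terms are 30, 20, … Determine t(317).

28

Computing terms: t(1) = 30, t(2) = 20, t(3) = 34, t(4) = 42, t(5) = 40, t(6) = 6, t(7) = 26, t(8) = 44, t(9) = 28, t(10) = 32, t(11) = 8, t(12) = 14, t(13) = 24, t(14) = 10, t(15) = 2, t(16) = 4, t(17) = 38, t(18) = 18, t(19) = 0, t(20) = 16, t(21) = 12, t(22) = 36, t(23) = 30.
Since t(23) = t(1) = 30, the sequence is periodic with period 22.
(317 - 1) mod 22 = 8, so t(317) = t(9) = 28.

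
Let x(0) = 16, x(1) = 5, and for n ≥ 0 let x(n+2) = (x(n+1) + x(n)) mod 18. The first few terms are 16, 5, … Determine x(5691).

Listing terms: x(0) = 16, x(1) = 5, x(2) = 3, x(3) = 8, x(4) = 11, x(5) = 1, x(6) = 12, x(7) = 13, x(8) = 7, x(9) = 2, x(10) = 9, x(11) = 11, x(12) = 2, x(13) = 13, x(14) = 15, x(15) = 10, x(16) = 7, x(17) = 17, x(18) = 6, x(19) = 5, x(20) = 11, x(21) = 16, x(22) = 9, x(23) = 7, x(24) = 16, x(25) = 5.
The sequence repeats with period 24.
So x(5691) = x(0 + ((5691-0) mod 24)) = x(3) = 8.

8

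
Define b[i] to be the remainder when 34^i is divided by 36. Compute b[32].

Computing terms: b[0] = 1, b[1] = 34, b[2] = 4, b[3] = 28, b[4] = 16, b[5] = 4.
Since b[5] = b[2] = 4, the sequence is eventually periodic: after a pre-period of length 2 it cycles with period 3.
For i ≥ 2, b[i] depends only on (i - 2) mod 3. (32 - 2) mod 3 = 0, so b[32] = b[2] = 4.

4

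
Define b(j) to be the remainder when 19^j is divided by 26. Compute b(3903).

21

Listing terms: b(0) = 1, b(1) = 19, b(2) = 23, b(3) = 21, b(4) = 9, b(5) = 15, b(6) = 25, b(7) = 7, b(8) = 3, b(9) = 5, b(10) = 17, b(11) = 11, b(12) = 1.
The sequence repeats with period 12.
(3903 - 0) mod 12 = 3, so b(3903) = b(3) = 21.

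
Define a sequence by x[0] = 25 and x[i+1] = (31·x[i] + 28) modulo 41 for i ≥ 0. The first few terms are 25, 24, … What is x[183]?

Listing terms: x[0] = 25, x[1] = 24, x[2] = 34, x[3] = 16, x[4] = 32, x[5] = 36, x[6] = 37, x[7] = 27, x[8] = 4, x[9] = 29, x[10] = 25.
The sequence repeats with period 10.
(183 - 0) mod 10 = 3, so x[183] = x[3] = 16.

16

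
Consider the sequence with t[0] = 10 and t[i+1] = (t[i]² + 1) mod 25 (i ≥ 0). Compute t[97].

Listing terms: t[0] = 10; t[1] = 1; t[2] = 2; t[3] = 5; t[4] = 1.
Since t[4] = t[1] = 1, the sequence is eventually periodic: after a pre-period of length 1 it cycles with period 3.
For i ≥ 1, t[i] depends only on (i - 1) mod 3. (97 - 1) mod 3 = 0, so t[97] = t[1] = 1.

1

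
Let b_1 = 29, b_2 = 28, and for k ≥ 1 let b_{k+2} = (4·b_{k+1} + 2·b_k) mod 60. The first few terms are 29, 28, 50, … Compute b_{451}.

20

b_1 = 29,  b_2 = 28,  b_3 = 50,  b_4 = 16,  b_5 = 44,  b_6 = 28,  b_7 = 20,  b_8 = 16,  b_9 = 44.
Since (b_8, b_9) = (b_4, b_5) = (16, 44) (two consecutive terms determine the rest), the sequence is eventually periodic: after a pre-period of length 3 it cycles with period 4.
For k ≥ 4, b_k depends only on (k - 4) mod 4. (451 - 4) mod 4 = 3, so b_{451} = b_7 = 20.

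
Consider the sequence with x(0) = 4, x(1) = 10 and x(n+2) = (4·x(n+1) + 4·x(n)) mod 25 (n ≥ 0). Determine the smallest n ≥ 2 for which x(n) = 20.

Computing terms: x(0) = 4; x(1) = 10; x(2) = 6; x(3) = 14; x(4) = 5; x(5) = 1; x(6) = 24; x(7) = 0; x(8) = 21; x(9) = 9; x(10) = 20; x(11) = 16; x(12) = 19; x(13) = 15; x(14) = 11; x(15) = 4; x(16) = 10.
The sequence repeats with period 15.
The value 20 first appears (with n ≥ 2) at x(10).

10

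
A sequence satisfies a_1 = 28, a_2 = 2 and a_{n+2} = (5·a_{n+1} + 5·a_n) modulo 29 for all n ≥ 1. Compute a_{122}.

a_1 = 28; a_2 = 2; a_3 = 5; a_4 = 6; a_5 = 26; a_6 = 15; a_7 = 2; a_8 = 27; a_9 = 0; a_{10} = 19; a_{11} = 8; a_{12} = 19; a_{13} = 19; a_{14} = 16; a_{15} = 1; a_{16} = 27; a_{17} = 24; a_{18} = 23; a_{19} = 3; a_{20} = 14; a_{21} = 27; a_{22} = 2; a_{23} = 0; a_{24} = 10; a_{25} = 21; a_{26} = 10; a_{27} = 10; a_{28} = 13; a_{29} = 28; a_{30} = 2.
The sequence repeats with period 28.
(122 - 1) mod 28 = 9, so a_{122} = a_{10} = 19.

19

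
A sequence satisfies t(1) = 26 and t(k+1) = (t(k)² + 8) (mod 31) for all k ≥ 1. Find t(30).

Computing terms: t(1) = 26,  t(2) = 2,  t(3) = 12,  t(4) = 28,  t(5) = 17,  t(6) = 18,  t(7) = 22,  t(8) = 27,  t(9) = 24,  t(10) = 26.
The sequence repeats with period 9.
(30 - 1) mod 9 = 2, so t(30) = t(3) = 12.

12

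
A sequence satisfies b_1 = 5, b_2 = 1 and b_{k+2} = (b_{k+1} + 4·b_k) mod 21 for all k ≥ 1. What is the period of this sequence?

b_1 = 5,  b_2 = 1,  b_3 = 0,  b_4 = 4,  b_5 = 4,  b_6 = 20,  b_7 = 15,  b_8 = 11,  b_9 = 8,  b_{10} = 10,  b_{11} = 0,  b_{12} = 19,  b_{13} = 19,  b_{14} = 11,  b_{15} = 3,  b_{16} = 5,  b_{17} = 17,  b_{18} = 16,  b_{19} = 0,  b_{20} = 1,  b_{21} = 1,  b_{22} = 5,  b_{23} = 9,  b_{24} = 8,  b_{25} = 2,  b_{26} = 13,  b_{27} = 0,  b_{28} = 10,  b_{29} = 10,  b_{30} = 8,  b_{31} = 6,  b_{32} = 17,  b_{33} = 20,  b_{34} = 4,  b_{35} = 0,  b_{36} = 16,  b_{37} = 16,  b_{38} = 17,  b_{39} = 18,  b_{40} = 2,  b_{41} = 11,  b_{42} = 19,  b_{43} = 0,  b_{44} = 13,  b_{45} = 13,  b_{46} = 2,  b_{47} = 12,  b_{48} = 20,  b_{49} = 5,  b_{50} = 1.
Since (b_{49}, b_{50}) = (b_1, b_2) = (5, 1) (two consecutive terms determine the rest), the sequence is periodic with period 48.

48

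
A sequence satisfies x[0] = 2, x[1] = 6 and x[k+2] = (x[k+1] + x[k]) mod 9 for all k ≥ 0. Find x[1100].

1

x[0] = 2,  x[1] = 6,  x[2] = 8,  x[3] = 5,  x[4] = 4,  x[5] = 0,  x[6] = 4,  x[7] = 4,  x[8] = 8,  x[9] = 3,  x[10] = 2,  x[11] = 5,  x[12] = 7,  x[13] = 3,  x[14] = 1,  x[15] = 4,  x[16] = 5,  x[17] = 0,  x[18] = 5,  x[19] = 5,  x[20] = 1,  x[21] = 6,  x[22] = 7,  x[23] = 4,  x[24] = 2,  x[25] = 6.
The sequence repeats with period 24.
So x[1100] = x[0 + ((1100-0) mod 24)] = x[20] = 1.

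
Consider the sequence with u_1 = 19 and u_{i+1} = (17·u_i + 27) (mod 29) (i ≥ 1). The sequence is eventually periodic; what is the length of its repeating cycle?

Listing terms: u_1 = 19,  u_2 = 2,  u_3 = 3,  u_4 = 20,  u_5 = 19.
Since u_5 = u_1 = 19, the sequence is periodic with period 4.

4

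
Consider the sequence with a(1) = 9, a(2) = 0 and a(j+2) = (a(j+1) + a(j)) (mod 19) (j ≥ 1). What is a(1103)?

We have a(1) = 9, a(2) = 0, a(3) = 9, a(4) = 9, a(5) = 18, a(6) = 8, a(7) = 7, a(8) = 15, a(9) = 3, a(10) = 18, a(11) = 2, a(12) = 1, a(13) = 3, a(14) = 4, a(15) = 7, a(16) = 11, a(17) = 18, a(18) = 10, a(19) = 9, a(20) = 0.
The sequence repeats with period 18.
(1103 - 1) mod 18 = 4, so a(1103) = a(5) = 18.

18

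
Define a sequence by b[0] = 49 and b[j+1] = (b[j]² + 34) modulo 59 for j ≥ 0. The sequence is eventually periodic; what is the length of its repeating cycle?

5

We have b[0] = 49; b[1] = 16; b[2] = 54; b[3] = 0; b[4] = 34; b[5] = 10; b[6] = 16.
Since b[6] = b[1] = 16, the sequence is eventually periodic: after a pre-period of length 1 it cycles with period 5.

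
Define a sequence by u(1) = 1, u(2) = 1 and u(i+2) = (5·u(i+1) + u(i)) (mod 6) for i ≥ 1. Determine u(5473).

Computing terms: u(1) = 1, u(2) = 1, u(3) = 0, u(4) = 1, u(5) = 5, u(6) = 2, u(7) = 3, u(8) = 5, u(9) = 4, u(10) = 1, u(11) = 3, u(12) = 4, u(13) = 5, u(14) = 5, u(15) = 0, u(16) = 5, u(17) = 1, u(18) = 4, u(19) = 3, u(20) = 1, u(21) = 2, u(22) = 5, u(23) = 3, u(24) = 2, u(25) = 1, u(26) = 1.
The sequence repeats with period 24.
So u(5473) = u(1 + ((5473-1) mod 24)) = u(1) = 1.

1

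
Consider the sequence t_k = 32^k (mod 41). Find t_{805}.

We have t_0 = 1,  t_1 = 32,  t_2 = 40,  t_3 = 9,  t_4 = 1.
The sequence repeats with period 4.
(805 - 0) mod 4 = 1, so t_{805} = t_1 = 32.

32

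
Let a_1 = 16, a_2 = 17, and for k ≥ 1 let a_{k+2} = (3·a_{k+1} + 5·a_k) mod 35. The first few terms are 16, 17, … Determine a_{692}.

Listing terms: a_1 = 16,  a_2 = 17,  a_3 = 26,  a_4 = 23,  a_5 = 24,  a_6 = 12,  a_7 = 16,  a_8 = 3,  a_9 = 19,  a_{10} = 2,  a_{11} = 31,  a_{12} = 33,  a_{13} = 9,  a_{14} = 17,  a_{15} = 26.
Since (a_{14}, a_{15}) = (a_2, a_3) = (17, 26) (two consecutive terms determine the rest), the sequence is eventually periodic: after a pre-period of length 1 it cycles with period 12.
For k ≥ 2, a_k depends only on (k - 2) mod 12. (692 - 2) mod 12 = 6, so a_{692} = a_8 = 3.

3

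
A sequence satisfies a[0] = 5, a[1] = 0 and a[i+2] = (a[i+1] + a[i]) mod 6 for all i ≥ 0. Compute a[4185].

We have a[0] = 5, a[1] = 0, a[2] = 5, a[3] = 5, a[4] = 4, a[5] = 3, a[6] = 1, a[7] = 4, a[8] = 5, a[9] = 3, a[10] = 2, a[11] = 5, a[12] = 1, a[13] = 0, a[14] = 1, a[15] = 1, a[16] = 2, a[17] = 3, a[18] = 5, a[19] = 2, a[20] = 1, a[21] = 3, a[22] = 4, a[23] = 1, a[24] = 5, a[25] = 0.
The sequence repeats with period 24.
(4185 - 0) mod 24 = 9, so a[4185] = a[9] = 3.

3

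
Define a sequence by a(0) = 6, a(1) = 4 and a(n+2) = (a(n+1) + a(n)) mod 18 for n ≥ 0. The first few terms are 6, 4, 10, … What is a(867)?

14

a(0) = 6, a(1) = 4, a(2) = 10, a(3) = 14, a(4) = 6, a(5) = 2, a(6) = 8, a(7) = 10, a(8) = 0, a(9) = 10, a(10) = 10, a(11) = 2, a(12) = 12, a(13) = 14, a(14) = 8, a(15) = 4, a(16) = 12, a(17) = 16, a(18) = 10, a(19) = 8, a(20) = 0, a(21) = 8, a(22) = 8, a(23) = 16, a(24) = 6, a(25) = 4.
Since (a(24), a(25)) = (a(0), a(1)) = (6, 4) (two consecutive terms determine the rest), the sequence is periodic with period 24.
So a(867) = a(0 + ((867-0) mod 24)) = a(3) = 14.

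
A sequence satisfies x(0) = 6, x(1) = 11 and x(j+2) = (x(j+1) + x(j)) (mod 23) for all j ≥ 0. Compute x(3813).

19

Computing terms: x(0) = 6; x(1) = 11; x(2) = 17; x(3) = 5; x(4) = 22; x(5) = 4; x(6) = 3; x(7) = 7; x(8) = 10; x(9) = 17; x(10) = 4; x(11) = 21; x(12) = 2; x(13) = 0; x(14) = 2; x(15) = 2; x(16) = 4; x(17) = 6; x(18) = 10; x(19) = 16; x(20) = 3; x(21) = 19; x(22) = 22; x(23) = 18; x(24) = 17; x(25) = 12; x(26) = 6; x(27) = 18; x(28) = 1; x(29) = 19; x(30) = 20; x(31) = 16; x(32) = 13; x(33) = 6; x(34) = 19; x(35) = 2; x(36) = 21; x(37) = 0; x(38) = 21; x(39) = 21; x(40) = 19; x(41) = 17; x(42) = 13; x(43) = 7; x(44) = 20; x(45) = 4; x(46) = 1; x(47) = 5; x(48) = 6; x(49) = 11.
The sequence repeats with period 48.
So x(3813) = x(0 + ((3813-0) mod 48)) = x(21) = 19.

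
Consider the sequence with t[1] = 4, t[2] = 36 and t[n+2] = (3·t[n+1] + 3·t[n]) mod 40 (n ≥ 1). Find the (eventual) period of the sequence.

12

Computing terms: t[1] = 4,  t[2] = 36,  t[3] = 0,  t[4] = 28,  t[5] = 4,  t[6] = 16,  t[7] = 20,  t[8] = 28,  t[9] = 24,  t[10] = 36,  t[11] = 20,  t[12] = 8,  t[13] = 4,  t[14] = 36.
Since (t[13], t[14]) = (t[1], t[2]) = (4, 36) (two consecutive terms determine the rest), the sequence is periodic with period 12.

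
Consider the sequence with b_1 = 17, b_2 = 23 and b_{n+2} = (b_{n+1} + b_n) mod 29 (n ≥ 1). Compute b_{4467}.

17

Computing terms: b_1 = 17,  b_2 = 23,  b_3 = 11,  b_4 = 5,  b_5 = 16,  b_6 = 21,  b_7 = 8,  b_8 = 0,  b_9 = 8,  b_{10} = 8,  b_{11} = 16,  b_{12} = 24,  b_{13} = 11,  b_{14} = 6,  b_{15} = 17,  b_{16} = 23.
The sequence repeats with period 14.
(4467 - 1) mod 14 = 0, so b_{4467} = b_1 = 17.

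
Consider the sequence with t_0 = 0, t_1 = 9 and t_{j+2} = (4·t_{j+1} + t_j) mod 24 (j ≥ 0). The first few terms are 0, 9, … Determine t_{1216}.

0

We have t_0 = 0, t_1 = 9, t_2 = 12, t_3 = 9, t_4 = 0, t_5 = 9.
Since (t_4, t_5) = (t_0, t_1) = (0, 9) (two consecutive terms determine the rest), the sequence is periodic with period 4.
(1216 - 0) mod 4 = 0, so t_{1216} = t_0 = 0.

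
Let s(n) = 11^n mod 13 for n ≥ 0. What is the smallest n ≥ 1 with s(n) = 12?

Computing terms: s(0) = 1; s(1) = 11; s(2) = 4; s(3) = 5; s(4) = 3; s(5) = 7; s(6) = 12; s(7) = 2; s(8) = 9; s(9) = 8; s(10) = 10; s(11) = 6; s(12) = 1.
The sequence repeats with period 12.
The value 12 first appears (with n ≥ 1) at s(6).

6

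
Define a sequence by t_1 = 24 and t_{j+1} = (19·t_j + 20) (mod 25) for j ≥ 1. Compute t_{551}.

24

Listing terms: t_1 = 24, t_2 = 1, t_3 = 14, t_4 = 11, t_5 = 4, t_6 = 21, t_7 = 19, t_8 = 6, t_9 = 9, t_{10} = 16, t_{11} = 24.
Since t_{11} = t_1 = 24, the sequence is periodic with period 10.
So t_{551} = t_{1 + ((551-1) mod 10)} = t_1 = 24.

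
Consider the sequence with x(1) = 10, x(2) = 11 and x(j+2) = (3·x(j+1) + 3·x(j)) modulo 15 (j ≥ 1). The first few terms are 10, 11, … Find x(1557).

Listing terms: x(1) = 10,  x(2) = 11,  x(3) = 3,  x(4) = 12,  x(5) = 0,  x(6) = 6,  x(7) = 3,  x(8) = 12.
Since (x(7), x(8)) = (x(3), x(4)) = (3, 12) (two consecutive terms determine the rest), the sequence is eventually periodic: after a pre-period of length 2 it cycles with period 4.
For j ≥ 3, x(j) depends only on (j - 3) mod 4. (1557 - 3) mod 4 = 2, so x(1557) = x(5) = 0.

0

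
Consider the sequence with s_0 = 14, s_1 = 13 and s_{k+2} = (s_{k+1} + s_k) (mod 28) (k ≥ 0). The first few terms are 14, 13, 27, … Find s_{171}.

16

Listing terms: s_0 = 14,  s_1 = 13,  s_2 = 27,  s_3 = 12,  s_4 = 11,  s_5 = 23,  s_6 = 6,  s_7 = 1,  s_8 = 7,  s_9 = 8,  s_{10} = 15,  s_{11} = 23,  s_{12} = 10,  s_{13} = 5,  s_{14} = 15,  s_{15} = 20,  s_{16} = 7,  s_{17} = 27,  s_{18} = 6,  s_{19} = 5,  s_{20} = 11,  s_{21} = 16,  s_{22} = 27,  s_{23} = 15,  s_{24} = 14,  s_{25} = 1,  s_{26} = 15,  s_{27} = 16,  s_{28} = 3,  s_{29} = 19,  s_{30} = 22,  s_{31} = 13,  s_{32} = 7,  s_{33} = 20,  s_{34} = 27,  s_{35} = 19,  s_{36} = 18,  s_{37} = 9,  s_{38} = 27,  s_{39} = 8,  s_{40} = 7,  s_{41} = 15,  s_{42} = 22,  s_{43} = 9,  s_{44} = 3,  s_{45} = 12,  s_{46} = 15,  s_{47} = 27,  s_{48} = 14,  s_{49} = 13.
Since (s_{48}, s_{49}) = (s_0, s_1) = (14, 13) (two consecutive terms determine the rest), the sequence is periodic with period 48.
So s_{171} = s_{0 + ((171-0) mod 48)} = s_{27} = 16.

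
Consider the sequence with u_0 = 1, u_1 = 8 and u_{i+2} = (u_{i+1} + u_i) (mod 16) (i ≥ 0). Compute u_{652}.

10

u_0 = 1; u_1 = 8; u_2 = 9; u_3 = 1; u_4 = 10; u_5 = 11; u_6 = 5; u_7 = 0; u_8 = 5; u_9 = 5; u_{10} = 10; u_{11} = 15; u_{12} = 9; u_{13} = 8; u_{14} = 1; u_{15} = 9; u_{16} = 10; u_{17} = 3; u_{18} = 13; u_{19} = 0; u_{20} = 13; u_{21} = 13; u_{22} = 10; u_{23} = 7; u_{24} = 1; u_{25} = 8.
Since (u_{24}, u_{25}) = (u_0, u_1) = (1, 8) (two consecutive terms determine the rest), the sequence is periodic with period 24.
(652 - 0) mod 24 = 4, so u_{652} = u_4 = 10.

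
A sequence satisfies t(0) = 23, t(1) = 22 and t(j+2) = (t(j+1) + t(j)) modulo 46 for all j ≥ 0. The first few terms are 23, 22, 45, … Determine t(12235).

18

t(0) = 23,  t(1) = 22,  t(2) = 45,  t(3) = 21,  t(4) = 20,  t(5) = 41,  t(6) = 15,  t(7) = 10,  t(8) = 25,  t(9) = 35,  t(10) = 14,  t(11) = 3,  t(12) = 17,  t(13) = 20,  t(14) = 37,  t(15) = 11,  t(16) = 2,  t(17) = 13,  t(18) = 15,  t(19) = 28,  t(20) = 43,  t(21) = 25,  t(22) = 22,  t(23) = 1,  t(24) = 23,  t(25) = 24,  t(26) = 1,  t(27) = 25,  t(28) = 26,  t(29) = 5,  t(30) = 31,  t(31) = 36,  t(32) = 21,  t(33) = 11,  t(34) = 32,  t(35) = 43,  t(36) = 29,  t(37) = 26,  t(38) = 9,  t(39) = 35,  t(40) = 44,  t(41) = 33,  t(42) = 31,  t(43) = 18,  t(44) = 3,  t(45) = 21,  t(46) = 24,  t(47) = 45,  t(48) = 23,  t(49) = 22.
The sequence repeats with period 48.
So t(12235) = t(0 + ((12235-0) mod 48)) = t(43) = 18.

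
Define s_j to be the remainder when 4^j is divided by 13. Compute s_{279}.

Computing terms: s_1 = 4; s_2 = 3; s_3 = 12; s_4 = 9; s_5 = 10; s_6 = 1; s_7 = 4.
The sequence repeats with period 6.
So s_{279} = s_{1 + ((279-1) mod 6)} = s_3 = 12.

12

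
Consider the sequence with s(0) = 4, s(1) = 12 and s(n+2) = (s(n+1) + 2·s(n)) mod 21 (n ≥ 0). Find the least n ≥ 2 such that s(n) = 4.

5

We have s(0) = 4, s(1) = 12, s(2) = 20, s(3) = 2, s(4) = 0, s(5) = 4, s(6) = 4, s(7) = 12.
Since (s(6), s(7)) = (s(0), s(1)) = (4, 12) (two consecutive terms determine the rest), the sequence is periodic with period 6.
The value 4 first appears (with n ≥ 2) at s(5).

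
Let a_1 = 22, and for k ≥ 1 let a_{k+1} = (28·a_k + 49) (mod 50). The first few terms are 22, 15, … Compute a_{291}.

Computing terms: a_1 = 22; a_2 = 15; a_3 = 19; a_4 = 31; a_5 = 17; a_6 = 25; a_7 = 49; a_8 = 21; a_9 = 37; a_{10} = 35; a_{11} = 29; a_{12} = 11; a_{13} = 7; a_{14} = 45; a_{15} = 9; a_{16} = 1; a_{17} = 27; a_{18} = 5; a_{19} = 39; a_{20} = 41; a_{21} = 47; a_{22} = 15.
Since a_{22} = a_2 = 15, the sequence is eventually periodic: after a pre-period of length 1 it cycles with period 20.
For k ≥ 2, a_k depends only on (k - 2) mod 20. (291 - 2) mod 20 = 9, so a_{291} = a_{11} = 29.

29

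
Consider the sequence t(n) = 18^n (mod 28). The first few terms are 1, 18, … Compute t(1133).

16

t(0) = 1, t(1) = 18, t(2) = 16, t(3) = 8, t(4) = 4, t(5) = 16.
Since t(5) = t(2) = 16, the sequence is eventually periodic: after a pre-period of length 2 it cycles with period 3.
For n ≥ 2, t(n) depends only on (n - 2) mod 3. (1133 - 2) mod 3 = 0, so t(1133) = t(2) = 16.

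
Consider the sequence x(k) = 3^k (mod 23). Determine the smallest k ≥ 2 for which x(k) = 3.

Computing terms: x(1) = 3, x(2) = 9, x(3) = 4, x(4) = 12, x(5) = 13, x(6) = 16, x(7) = 2, x(8) = 6, x(9) = 18, x(10) = 8, x(11) = 1, x(12) = 3.
Since x(12) = x(1) = 3, the sequence is periodic with period 11.
The value 3 next appears (with k ≥ 2) at x(12).

12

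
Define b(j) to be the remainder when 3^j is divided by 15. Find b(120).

6

Listing terms: b(1) = 3,  b(2) = 9,  b(3) = 12,  b(4) = 6,  b(5) = 3.
Since b(5) = b(1) = 3, the sequence is periodic with period 4.
So b(120) = b(1 + ((120-1) mod 4)) = b(4) = 6.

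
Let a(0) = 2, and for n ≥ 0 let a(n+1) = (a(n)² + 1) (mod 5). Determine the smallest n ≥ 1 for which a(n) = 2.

Listing terms: a(0) = 2; a(1) = 0; a(2) = 1; a(3) = 2.
Since a(3) = a(0) = 2, the sequence is periodic with period 3.
The value 2 next appears (with n ≥ 1) at a(3).

3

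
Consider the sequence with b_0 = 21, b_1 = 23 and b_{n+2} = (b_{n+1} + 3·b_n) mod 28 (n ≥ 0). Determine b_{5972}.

We have b_0 = 21, b_1 = 23, b_2 = 2, b_3 = 15, b_4 = 21, b_5 = 10, b_6 = 17, b_7 = 19, b_8 = 14, b_9 = 15, b_{10} = 1, b_{11} = 18, b_{12} = 21, b_{13} = 19, b_{14} = 26, b_{15} = 27, b_{16} = 21, b_{17} = 18, b_{18} = 25, b_{19} = 23, b_{20} = 14, b_{21} = 27, b_{22} = 13, b_{23} = 10, b_{24} = 21, b_{25} = 23.
The sequence repeats with period 24.
So b_{5972} = b_{0 + ((5972-0) mod 24)} = b_{20} = 14.

14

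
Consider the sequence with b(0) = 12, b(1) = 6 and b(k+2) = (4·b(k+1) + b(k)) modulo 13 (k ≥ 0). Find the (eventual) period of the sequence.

b(0) = 12,  b(1) = 6,  b(2) = 10,  b(3) = 7,  b(4) = 12,  b(5) = 3,  b(6) = 11,  b(7) = 8,  b(8) = 4,  b(9) = 11,  b(10) = 9,  b(11) = 8,  b(12) = 2,  b(13) = 3,  b(14) = 1,  b(15) = 7,  b(16) = 3,  b(17) = 6,  b(18) = 1,  b(19) = 10,  b(20) = 2,  b(21) = 5,  b(22) = 9,  b(23) = 2,  b(24) = 4,  b(25) = 5,  b(26) = 11,  b(27) = 10,  b(28) = 12,  b(29) = 6.
The sequence repeats with period 28.

28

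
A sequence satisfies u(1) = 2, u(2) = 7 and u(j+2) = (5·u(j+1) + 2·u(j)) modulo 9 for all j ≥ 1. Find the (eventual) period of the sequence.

3

Computing terms: u(1) = 2; u(2) = 7; u(3) = 3; u(4) = 2; u(5) = 7.
Since (u(4), u(5)) = (u(1), u(2)) = (2, 7) (two consecutive terms determine the rest), the sequence is periodic with period 3.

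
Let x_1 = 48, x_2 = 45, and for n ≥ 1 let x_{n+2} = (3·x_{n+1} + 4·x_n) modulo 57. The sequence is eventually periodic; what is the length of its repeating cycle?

Listing terms: x_1 = 48, x_2 = 45, x_3 = 42, x_4 = 21, x_5 = 3, x_6 = 36, x_7 = 6, x_8 = 48, x_9 = 54, x_{10} = 12, x_{11} = 24, x_{12} = 6, x_{13} = 0, x_{14} = 24, x_{15} = 15, x_{16} = 27, x_{17} = 27, x_{18} = 18, x_{19} = 48, x_{20} = 45.
The sequence repeats with period 18.

18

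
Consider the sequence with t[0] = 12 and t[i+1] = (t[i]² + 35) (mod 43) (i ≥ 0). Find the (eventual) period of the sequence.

t[0] = 12,  t[1] = 7,  t[2] = 41,  t[3] = 39,  t[4] = 8,  t[5] = 13,  t[6] = 32,  t[7] = 27,  t[8] = 33,  t[9] = 6,  t[10] = 28,  t[11] = 2,  t[12] = 39.
Since t[12] = t[3] = 39, the sequence is eventually periodic: after a pre-period of length 3 it cycles with period 9.

9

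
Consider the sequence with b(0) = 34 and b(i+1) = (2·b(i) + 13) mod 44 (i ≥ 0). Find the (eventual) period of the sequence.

10

We have b(0) = 34, b(1) = 37, b(2) = 43, b(3) = 11, b(4) = 35, b(5) = 39, b(6) = 3, b(7) = 19, b(8) = 7, b(9) = 27, b(10) = 23, b(11) = 15, b(12) = 43.
Since b(12) = b(2) = 43, the sequence is eventually periodic: after a pre-period of length 2 it cycles with period 10.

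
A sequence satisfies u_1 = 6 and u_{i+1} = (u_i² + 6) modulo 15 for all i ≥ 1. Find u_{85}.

6

u_1 = 6,  u_2 = 12,  u_3 = 0,  u_4 = 6.
The sequence repeats with period 3.
(85 - 1) mod 3 = 0, so u_{85} = u_1 = 6.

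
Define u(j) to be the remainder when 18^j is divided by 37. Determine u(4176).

Computing terms: u(0) = 1,  u(1) = 18,  u(2) = 28,  u(3) = 23,  u(4) = 7,  u(5) = 15,  u(6) = 11,  u(7) = 13,  u(8) = 12,  u(9) = 31,  u(10) = 3,  u(11) = 17,  u(12) = 10,  u(13) = 32,  u(14) = 21,  u(15) = 8,  u(16) = 33,  u(17) = 2,  u(18) = 36,  u(19) = 19,  u(20) = 9,  u(21) = 14,  u(22) = 30,  u(23) = 22,  u(24) = 26,  u(25) = 24,  u(26) = 25,  u(27) = 6,  u(28) = 34,  u(29) = 20,  u(30) = 27,  u(31) = 5,  u(32) = 16,  u(33) = 29,  u(34) = 4,  u(35) = 35,  u(36) = 1.
Since u(36) = u(0) = 1, the sequence is periodic with period 36.
(4176 - 0) mod 36 = 0, so u(4176) = u(0) = 1.

1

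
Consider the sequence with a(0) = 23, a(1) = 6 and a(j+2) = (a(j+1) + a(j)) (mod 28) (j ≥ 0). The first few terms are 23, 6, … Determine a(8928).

23

We have a(0) = 23, a(1) = 6, a(2) = 1, a(3) = 7, a(4) = 8, a(5) = 15, a(6) = 23, a(7) = 10, a(8) = 5, a(9) = 15, a(10) = 20, a(11) = 7, a(12) = 27, a(13) = 6, a(14) = 5, a(15) = 11, a(16) = 16, a(17) = 27, a(18) = 15, a(19) = 14, a(20) = 1, a(21) = 15, a(22) = 16, a(23) = 3, a(24) = 19, a(25) = 22, a(26) = 13, a(27) = 7, a(28) = 20, a(29) = 27, a(30) = 19, a(31) = 18, a(32) = 9, a(33) = 27, a(34) = 8, a(35) = 7, a(36) = 15, a(37) = 22, a(38) = 9, a(39) = 3, a(40) = 12, a(41) = 15, a(42) = 27, a(43) = 14, a(44) = 13, a(45) = 27, a(46) = 12, a(47) = 11, a(48) = 23, a(49) = 6.
The sequence repeats with period 48.
So a(8928) = a(0 + ((8928-0) mod 48)) = a(0) = 23.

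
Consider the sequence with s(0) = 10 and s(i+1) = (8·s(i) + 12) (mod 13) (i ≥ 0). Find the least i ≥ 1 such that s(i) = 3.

Listing terms: s(0) = 10,  s(1) = 1,  s(2) = 7,  s(3) = 3,  s(4) = 10.
The sequence repeats with period 4.
The value 3 first appears (with i ≥ 1) at s(3).

3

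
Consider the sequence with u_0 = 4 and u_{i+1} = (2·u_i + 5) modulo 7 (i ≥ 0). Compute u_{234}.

Computing terms: u_0 = 4, u_1 = 6, u_2 = 3, u_3 = 4.
The sequence repeats with period 3.
(234 - 0) mod 3 = 0, so u_{234} = u_0 = 4.

4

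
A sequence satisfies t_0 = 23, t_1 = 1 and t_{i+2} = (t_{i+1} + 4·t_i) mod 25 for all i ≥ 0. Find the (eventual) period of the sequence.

30

We have t_0 = 23; t_1 = 1; t_2 = 18; t_3 = 22; t_4 = 19; t_5 = 7; t_6 = 8; t_7 = 11; t_8 = 18; t_9 = 12; t_{10} = 9; t_{11} = 7; t_{12} = 18; t_{13} = 21; t_{14} = 18; t_{15} = 2; t_{16} = 24; t_{17} = 7; t_{18} = 3; t_{19} = 6; t_{20} = 18; t_{21} = 17; t_{22} = 14; t_{23} = 7; t_{24} = 13; t_{25} = 16; t_{26} = 18; t_{27} = 7; t_{28} = 4; t_{29} = 7; t_{30} = 23; t_{31} = 1.
Since (t_{30}, t_{31}) = (t_0, t_1) = (23, 1) (two consecutive terms determine the rest), the sequence is periodic with period 30.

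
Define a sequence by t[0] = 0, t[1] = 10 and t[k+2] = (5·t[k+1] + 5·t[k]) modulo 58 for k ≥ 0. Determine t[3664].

32

t[0] = 0; t[1] = 10; t[2] = 50; t[3] = 10; t[4] = 10; t[5] = 42; t[6] = 28; t[7] = 2; t[8] = 34; t[9] = 6; t[10] = 26; t[11] = 44; t[12] = 2; t[13] = 56; t[14] = 0; t[15] = 48; t[16] = 8; t[17] = 48; t[18] = 48; t[19] = 16; t[20] = 30; t[21] = 56; t[22] = 24; t[23] = 52; t[24] = 32; t[25] = 14; t[26] = 56; t[27] = 2; t[28] = 0; t[29] = 10.
Since (t[28], t[29]) = (t[0], t[1]) = (0, 10) (two consecutive terms determine the rest), the sequence is periodic with period 28.
So t[3664] = t[0 + ((3664-0) mod 28)] = t[24] = 32.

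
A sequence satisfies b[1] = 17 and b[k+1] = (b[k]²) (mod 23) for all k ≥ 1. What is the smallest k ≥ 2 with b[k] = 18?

Computing terms: b[1] = 17; b[2] = 13; b[3] = 8; b[4] = 18; b[5] = 2; b[6] = 4; b[7] = 16; b[8] = 3; b[9] = 9; b[10] = 12; b[11] = 6; b[12] = 13.
Since b[12] = b[2] = 13, the sequence is eventually periodic: after a pre-period of length 1 it cycles with period 10.
The value 18 first appears (with k ≥ 2) at b[4].

4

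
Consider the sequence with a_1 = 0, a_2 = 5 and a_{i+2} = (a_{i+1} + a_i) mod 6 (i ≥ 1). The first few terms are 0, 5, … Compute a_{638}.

1

Computing terms: a_1 = 0, a_2 = 5, a_3 = 5, a_4 = 4, a_5 = 3, a_6 = 1, a_7 = 4, a_8 = 5, a_9 = 3, a_{10} = 2, a_{11} = 5, a_{12} = 1, a_{13} = 0, a_{14} = 1, a_{15} = 1, a_{16} = 2, a_{17} = 3, a_{18} = 5, a_{19} = 2, a_{20} = 1, a_{21} = 3, a_{22} = 4, a_{23} = 1, a_{24} = 5, a_{25} = 0, a_{26} = 5.
The sequence repeats with period 24.
(638 - 1) mod 24 = 13, so a_{638} = a_{14} = 1.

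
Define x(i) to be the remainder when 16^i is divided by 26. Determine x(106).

Computing terms: x(1) = 16; x(2) = 22; x(3) = 14; x(4) = 16.
Since x(4) = x(1) = 16, the sequence is periodic with period 3.
So x(106) = x(1 + ((106-1) mod 3)) = x(1) = 16.

16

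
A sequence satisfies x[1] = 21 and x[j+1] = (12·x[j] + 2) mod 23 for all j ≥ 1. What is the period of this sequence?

Computing terms: x[1] = 21,  x[2] = 1,  x[3] = 14,  x[4] = 9,  x[5] = 18,  x[6] = 11,  x[7] = 19,  x[8] = 0,  x[9] = 2,  x[10] = 3,  x[11] = 15,  x[12] = 21.
Since x[12] = x[1] = 21, the sequence is periodic with period 11.

11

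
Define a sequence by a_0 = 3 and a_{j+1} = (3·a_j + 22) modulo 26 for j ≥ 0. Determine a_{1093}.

Computing terms: a_0 = 3,  a_1 = 5,  a_2 = 11,  a_3 = 3.
Since a_3 = a_0 = 3, the sequence is periodic with period 3.
(1093 - 0) mod 3 = 1, so a_{1093} = a_1 = 5.

5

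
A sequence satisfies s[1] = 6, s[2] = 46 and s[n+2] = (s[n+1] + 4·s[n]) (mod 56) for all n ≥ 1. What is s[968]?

Computing terms: s[1] = 6,  s[2] = 46,  s[3] = 14,  s[4] = 30,  s[5] = 30,  s[6] = 38,  s[7] = 46,  s[8] = 30,  s[9] = 46,  s[10] = 54,  s[11] = 14,  s[12] = 6,  s[13] = 6,  s[14] = 30,  s[15] = 54,  s[16] = 6,  s[17] = 54,  s[18] = 22,  s[19] = 14,  s[20] = 46,  s[21] = 46,  s[22] = 6,  s[23] = 22,  s[24] = 46,  s[25] = 22,  s[26] = 38,  s[27] = 14,  s[28] = 54,  s[29] = 54,  s[30] = 46,  s[31] = 38,  s[32] = 54,  s[33] = 38,  s[34] = 30,  s[35] = 14,  s[36] = 22,  s[37] = 22,  s[38] = 54,  s[39] = 30,  s[40] = 22,  s[41] = 30,  s[42] = 6,  s[43] = 14,  s[44] = 38,  s[45] = 38,  s[46] = 22,  s[47] = 6,  s[48] = 38,  s[49] = 6,  s[50] = 46.
The sequence repeats with period 48.
(968 - 1) mod 48 = 7, so s[968] = s[8] = 30.

30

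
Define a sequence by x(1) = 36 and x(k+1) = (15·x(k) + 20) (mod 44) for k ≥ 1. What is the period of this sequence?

5

We have x(1) = 36,  x(2) = 32,  x(3) = 16,  x(4) = 40,  x(5) = 4,  x(6) = 36.
Since x(6) = x(1) = 36, the sequence is periodic with period 5.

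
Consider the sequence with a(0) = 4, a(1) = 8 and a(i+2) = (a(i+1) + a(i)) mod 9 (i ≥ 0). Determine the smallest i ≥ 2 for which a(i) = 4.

8

a(0) = 4; a(1) = 8; a(2) = 3; a(3) = 2; a(4) = 5; a(5) = 7; a(6) = 3; a(7) = 1; a(8) = 4; a(9) = 5; a(10) = 0; a(11) = 5; a(12) = 5; a(13) = 1; a(14) = 6; a(15) = 7; a(16) = 4; a(17) = 2; a(18) = 6; a(19) = 8; a(20) = 5; a(21) = 4; a(22) = 0; a(23) = 4; a(24) = 4; a(25) = 8.
Since (a(24), a(25)) = (a(0), a(1)) = (4, 8) (two consecutive terms determine the rest), the sequence is periodic with period 24.
The value 4 first appears (with i ≥ 2) at a(8).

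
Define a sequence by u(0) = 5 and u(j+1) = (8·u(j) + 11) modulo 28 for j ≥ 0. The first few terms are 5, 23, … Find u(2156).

19

Listing terms: u(0) = 5,  u(1) = 23,  u(2) = 27,  u(3) = 3,  u(4) = 7,  u(5) = 11,  u(6) = 15,  u(7) = 19,  u(8) = 23.
Since u(8) = u(1) = 23, the sequence is eventually periodic: after a pre-period of length 1 it cycles with period 7.
For j ≥ 1, u(j) depends only on (j - 1) mod 7. (2156 - 1) mod 7 = 6, so u(2156) = u(7) = 19.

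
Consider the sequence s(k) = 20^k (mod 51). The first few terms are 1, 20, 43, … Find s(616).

16

s(0) = 1; s(1) = 20; s(2) = 43; s(3) = 44; s(4) = 13; s(5) = 5; s(6) = 49; s(7) = 11; s(8) = 16; s(9) = 14; s(10) = 25; s(11) = 41; s(12) = 4; s(13) = 29; s(14) = 19; s(15) = 23; s(16) = 1.
The sequence repeats with period 16.
(616 - 0) mod 16 = 8, so s(616) = s(8) = 16.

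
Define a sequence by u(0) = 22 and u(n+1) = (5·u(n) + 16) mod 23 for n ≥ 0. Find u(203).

Listing terms: u(0) = 22,  u(1) = 11,  u(2) = 2,  u(3) = 3,  u(4) = 8,  u(5) = 10,  u(6) = 20,  u(7) = 1,  u(8) = 21,  u(9) = 6,  u(10) = 0,  u(11) = 16,  u(12) = 4,  u(13) = 13,  u(14) = 12,  u(15) = 7,  u(16) = 5,  u(17) = 18,  u(18) = 14,  u(19) = 17,  u(20) = 9,  u(21) = 15,  u(22) = 22.
Since u(22) = u(0) = 22, the sequence is periodic with period 22.
(203 - 0) mod 22 = 5, so u(203) = u(5) = 10.

10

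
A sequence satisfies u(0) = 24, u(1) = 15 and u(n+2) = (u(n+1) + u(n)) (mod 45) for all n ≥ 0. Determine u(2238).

33

u(0) = 24; u(1) = 15; u(2) = 39; u(3) = 9; u(4) = 3; u(5) = 12; u(6) = 15; u(7) = 27; u(8) = 42; u(9) = 24; u(10) = 21; u(11) = 0; u(12) = 21; u(13) = 21; u(14) = 42; u(15) = 18; u(16) = 15; u(17) = 33; u(18) = 3; u(19) = 36; u(20) = 39; u(21) = 30; u(22) = 24; u(23) = 9; u(24) = 33; u(25) = 42; u(26) = 30; u(27) = 27; u(28) = 12; u(29) = 39; u(30) = 6; u(31) = 0; u(32) = 6; u(33) = 6; u(34) = 12; u(35) = 18; u(36) = 30; u(37) = 3; u(38) = 33; u(39) = 36; u(40) = 24; u(41) = 15.
The sequence repeats with period 40.
(2238 - 0) mod 40 = 38, so u(2238) = u(38) = 33.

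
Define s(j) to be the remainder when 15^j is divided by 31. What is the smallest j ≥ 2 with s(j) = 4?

8

Computing terms: s(1) = 15, s(2) = 8, s(3) = 27, s(4) = 2, s(5) = 30, s(6) = 16, s(7) = 23, s(8) = 4, s(9) = 29, s(10) = 1, s(11) = 15.
Since s(11) = s(1) = 15, the sequence is periodic with period 10.
The value 4 first appears (with j ≥ 2) at s(8).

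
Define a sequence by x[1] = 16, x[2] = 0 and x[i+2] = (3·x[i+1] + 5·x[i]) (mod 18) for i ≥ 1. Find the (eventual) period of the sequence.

12

Listing terms: x[1] = 16, x[2] = 0, x[3] = 8, x[4] = 6, x[5] = 4, x[6] = 6, x[7] = 2, x[8] = 0, x[9] = 10, x[10] = 12, x[11] = 14, x[12] = 12, x[13] = 16, x[14] = 0.
The sequence repeats with period 12.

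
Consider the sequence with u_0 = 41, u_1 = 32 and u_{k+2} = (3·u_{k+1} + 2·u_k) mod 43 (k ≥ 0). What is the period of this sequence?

7

u_0 = 41,  u_1 = 32,  u_2 = 6,  u_3 = 39,  u_4 = 0,  u_5 = 35,  u_6 = 19,  u_7 = 41,  u_8 = 32.
The sequence repeats with period 7.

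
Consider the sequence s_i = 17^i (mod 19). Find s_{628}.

s_0 = 1; s_1 = 17; s_2 = 4; s_3 = 11; s_4 = 16; s_5 = 6; s_6 = 7; s_7 = 5; s_8 = 9; s_9 = 1.
Since s_9 = s_0 = 1, the sequence is periodic with period 9.
So s_{628} = s_{0 + ((628-0) mod 9)} = s_7 = 5.

5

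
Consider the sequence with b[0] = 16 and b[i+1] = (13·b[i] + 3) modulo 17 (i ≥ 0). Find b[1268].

16

b[0] = 16; b[1] = 7; b[2] = 9; b[3] = 1; b[4] = 16.
The sequence repeats with period 4.
(1268 - 0) mod 4 = 0, so b[1268] = b[0] = 16.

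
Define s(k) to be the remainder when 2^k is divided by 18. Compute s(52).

16

We have s(0) = 1; s(1) = 2; s(2) = 4; s(3) = 8; s(4) = 16; s(5) = 14; s(6) = 10; s(7) = 2.
Since s(7) = s(1) = 2, the sequence is eventually periodic: after a pre-period of length 1 it cycles with period 6.
For k ≥ 1, s(k) depends only on (k - 1) mod 6. (52 - 1) mod 6 = 3, so s(52) = s(4) = 16.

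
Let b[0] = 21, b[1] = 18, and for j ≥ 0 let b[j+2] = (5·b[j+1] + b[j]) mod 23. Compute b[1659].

We have b[0] = 21, b[1] = 18, b[2] = 19, b[3] = 21, b[4] = 9, b[5] = 20, b[6] = 17, b[7] = 13, b[8] = 13, b[9] = 9, b[10] = 12, b[11] = 0, b[12] = 12, b[13] = 14, b[14] = 13, b[15] = 10, b[16] = 17, b[17] = 3, b[18] = 9, b[19] = 2, b[20] = 19, b[21] = 5, b[22] = 21, b[23] = 18.
Since (b[22], b[23]) = (b[0], b[1]) = (21, 18) (two consecutive terms determine the rest), the sequence is periodic with period 22.
So b[1659] = b[0 + ((1659-0) mod 22)] = b[9] = 9.

9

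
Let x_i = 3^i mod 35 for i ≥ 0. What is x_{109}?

3

We have x_0 = 1,  x_1 = 3,  x_2 = 9,  x_3 = 27,  x_4 = 11,  x_5 = 33,  x_6 = 29,  x_7 = 17,  x_8 = 16,  x_9 = 13,  x_{10} = 4,  x_{11} = 12,  x_{12} = 1.
Since x_{12} = x_0 = 1, the sequence is periodic with period 12.
(109 - 0) mod 12 = 1, so x_{109} = x_1 = 3.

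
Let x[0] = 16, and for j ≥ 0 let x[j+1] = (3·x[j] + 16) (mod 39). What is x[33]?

Computing terms: x[0] = 16,  x[1] = 25,  x[2] = 13,  x[3] = 16.
Since x[3] = x[0] = 16, the sequence is periodic with period 3.
(33 - 0) mod 3 = 0, so x[33] = x[0] = 16.

16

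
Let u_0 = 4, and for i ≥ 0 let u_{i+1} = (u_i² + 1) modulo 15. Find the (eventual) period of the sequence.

u_0 = 4,  u_1 = 2,  u_2 = 5,  u_3 = 11,  u_4 = 2.
Since u_4 = u_1 = 2, the sequence is eventually periodic: after a pre-period of length 1 it cycles with period 3.

3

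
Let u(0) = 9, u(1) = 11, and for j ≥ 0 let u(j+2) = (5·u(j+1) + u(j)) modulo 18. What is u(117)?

Listing terms: u(0) = 9; u(1) = 11; u(2) = 10; u(3) = 7; u(4) = 9; u(5) = 16; u(6) = 17; u(7) = 11; u(8) = 0; u(9) = 11; u(10) = 1; u(11) = 16; u(12) = 9; u(13) = 7; u(14) = 8; u(15) = 11; u(16) = 9; u(17) = 2; u(18) = 1; u(19) = 7; u(20) = 0; u(21) = 7; u(22) = 17; u(23) = 2; u(24) = 9; u(25) = 11.
Since (u(24), u(25)) = (u(0), u(1)) = (9, 11) (two consecutive terms determine the rest), the sequence is periodic with period 24.
So u(117) = u(0 + ((117-0) mod 24)) = u(21) = 7.

7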